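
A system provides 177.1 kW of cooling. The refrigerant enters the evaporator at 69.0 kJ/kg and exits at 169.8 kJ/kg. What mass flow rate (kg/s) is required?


dh = 169.8 - 69.0 = 100.8 kJ/kg
m_dot = Q / dh = 177.1 / 100.8 = 1.7569 kg/s

1.7569


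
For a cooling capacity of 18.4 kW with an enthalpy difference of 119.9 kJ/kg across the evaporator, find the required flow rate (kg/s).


m_dot = Q / dh
m_dot = 18.4 / 119.9
m_dot = 0.1535 kg/s

0.1535


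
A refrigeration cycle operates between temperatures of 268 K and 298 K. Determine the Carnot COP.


dT = 298 - 268 = 30 K
COP_carnot = T_cold / dT = 268 / 30
COP_carnot = 8.933

8.933


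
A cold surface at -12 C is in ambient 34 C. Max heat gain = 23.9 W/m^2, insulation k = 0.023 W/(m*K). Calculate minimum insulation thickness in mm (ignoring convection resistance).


dT = 34 - (-12) = 46 K
thickness = k * dT / q_max * 1000
thickness = 0.023 * 46 / 23.9 * 1000
thickness = 44.3 mm

44.3


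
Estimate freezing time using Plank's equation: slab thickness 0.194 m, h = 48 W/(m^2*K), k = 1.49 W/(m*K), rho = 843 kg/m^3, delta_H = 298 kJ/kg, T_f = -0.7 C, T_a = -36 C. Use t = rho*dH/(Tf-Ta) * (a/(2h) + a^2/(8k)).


dT = -0.7 - (-36) = 35.3 K
term1 = a/(2h) = 0.194/(2*48) = 0.002020833333
term2 = a^2/(8k) = 0.194^2/(8*1.49) = 0.00315738255
t = rho*dH*1000/dT * (term1 + term2)
t = 843*298*1000/35.3 * (0.002020833333 + 0.00315738255)
t = 36851 s

36851


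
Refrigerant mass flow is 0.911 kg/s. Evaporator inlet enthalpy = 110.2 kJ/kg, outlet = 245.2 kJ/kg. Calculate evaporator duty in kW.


dh = 245.2 - 110.2 = 135.0 kJ/kg
Q_evap = m_dot * dh = 0.911 * 135.0
Q_evap = 122.99 kW

122.99


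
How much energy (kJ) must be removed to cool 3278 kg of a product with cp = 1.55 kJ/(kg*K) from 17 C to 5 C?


dT = 17 - (5) = 12 K
Q = m * cp * dT = 3278 * 1.55 * 12
Q = 60971 kJ

60971


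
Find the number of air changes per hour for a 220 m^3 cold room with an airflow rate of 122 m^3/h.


ACH = flow / volume
ACH = 122 / 220
ACH = 0.555

0.555


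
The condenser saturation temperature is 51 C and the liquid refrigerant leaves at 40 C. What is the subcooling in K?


Subcooling = T_cond - T_liquid
Subcooling = 51 - 40
Subcooling = 11 K

11


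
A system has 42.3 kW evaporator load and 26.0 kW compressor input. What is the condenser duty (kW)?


Q_cond = Q_evap + W
Q_cond = 42.3 + 26.0
Q_cond = 68.3 kW

68.3


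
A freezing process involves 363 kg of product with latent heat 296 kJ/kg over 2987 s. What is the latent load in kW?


Q_lat = m * h_fg / t
Q_lat = 363 * 296 / 2987
Q_lat = 35.97 kW

35.97


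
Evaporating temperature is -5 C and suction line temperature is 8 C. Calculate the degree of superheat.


Superheat = T_suction - T_evap
Superheat = 8 - (-5)
Superheat = 13 K

13


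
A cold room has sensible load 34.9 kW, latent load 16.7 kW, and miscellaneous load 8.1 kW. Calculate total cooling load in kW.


Q_total = Q_s + Q_l + Q_misc
Q_total = 34.9 + 16.7 + 8.1
Q_total = 59.7 kW

59.7


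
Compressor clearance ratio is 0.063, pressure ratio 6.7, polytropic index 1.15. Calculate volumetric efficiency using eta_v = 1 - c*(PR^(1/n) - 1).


PR^(1/n) = 6.7^(1/1.15) = 5.22788367
eta_v = 1 - 0.063 * (5.22788367 - 1)
eta_v = 0.7336

0.7336


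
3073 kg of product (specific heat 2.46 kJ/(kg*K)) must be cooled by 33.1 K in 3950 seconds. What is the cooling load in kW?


Q = m * cp * dT / t
Q = 3073 * 2.46 * 33.1 / 3950
Q = 63.347 kW

63.347


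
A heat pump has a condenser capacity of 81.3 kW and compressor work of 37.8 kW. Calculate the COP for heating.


COP_hp = Q_cond / W
COP_hp = 81.3 / 37.8
COP_hp = 2.151

2.151


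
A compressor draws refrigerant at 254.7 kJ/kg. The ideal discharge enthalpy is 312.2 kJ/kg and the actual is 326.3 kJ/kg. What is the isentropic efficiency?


dh_ideal = 312.2 - 254.7 = 57.5 kJ/kg
dh_actual = 326.3 - 254.7 = 71.6 kJ/kg
eta_s = dh_ideal / dh_actual = 57.5 / 71.6
eta_s = 0.8031

0.8031


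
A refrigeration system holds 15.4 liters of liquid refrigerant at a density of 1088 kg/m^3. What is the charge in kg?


Charge = V * rho / 1000
Charge = 15.4 * 1088 / 1000
Charge = 16.76 kg

16.76


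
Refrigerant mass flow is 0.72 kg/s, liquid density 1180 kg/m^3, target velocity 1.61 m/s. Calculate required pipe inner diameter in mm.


A = m_dot / (rho * v) = 0.72 / (1180 * 1.61) = 0.0003789872618 m^2
d = sqrt(4*A/pi) * 1000
d = 22.0 mm

22.0


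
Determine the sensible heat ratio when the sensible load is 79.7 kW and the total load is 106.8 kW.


SHR = Q_sensible / Q_total
SHR = 79.7 / 106.8
SHR = 0.746

0.746


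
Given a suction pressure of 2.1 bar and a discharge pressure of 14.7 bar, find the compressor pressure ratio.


PR = P_high / P_low
PR = 14.7 / 2.1
PR = 7.0

7.0


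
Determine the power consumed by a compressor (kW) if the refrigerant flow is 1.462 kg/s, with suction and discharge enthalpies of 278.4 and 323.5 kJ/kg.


dh = 323.5 - 278.4 = 45.1 kJ/kg
W = m_dot * dh = 1.462 * 45.1 = 65.94 kW

65.94


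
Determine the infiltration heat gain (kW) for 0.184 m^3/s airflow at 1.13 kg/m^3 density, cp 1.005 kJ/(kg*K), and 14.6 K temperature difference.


Q = V_dot * rho * cp * dT
Q = 0.184 * 1.13 * 1.005 * 14.6
Q = 3.051 kW

3.051


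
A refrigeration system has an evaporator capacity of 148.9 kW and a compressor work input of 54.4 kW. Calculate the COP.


COP = Q_evap / W
COP = 148.9 / 54.4
COP = 2.737

2.737


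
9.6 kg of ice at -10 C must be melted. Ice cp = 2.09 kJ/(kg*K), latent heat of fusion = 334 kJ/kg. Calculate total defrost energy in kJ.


Sensible heat = cp * dT = 2.09 * 10 = 20.9 kJ/kg
Total per kg = 20.9 + 334 = 354.9 kJ/kg
Q = m * total = 9.6 * 354.9
Q = 3407.0 kJ

3407.0


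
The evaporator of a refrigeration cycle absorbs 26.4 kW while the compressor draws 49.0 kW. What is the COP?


COP = Q_evap / W
COP = 26.4 / 49.0
COP = 0.539

0.539


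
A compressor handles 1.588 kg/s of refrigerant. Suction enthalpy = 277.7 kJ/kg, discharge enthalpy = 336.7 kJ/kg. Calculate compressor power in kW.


dh = 336.7 - 277.7 = 59.0 kJ/kg
W = m_dot * dh = 1.588 * 59.0 = 93.69 kW

93.69


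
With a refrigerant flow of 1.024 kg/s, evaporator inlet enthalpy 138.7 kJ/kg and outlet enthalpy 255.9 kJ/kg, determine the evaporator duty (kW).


dh = 255.9 - 138.7 = 117.2 kJ/kg
Q_evap = m_dot * dh = 1.024 * 117.2
Q_evap = 120.01 kW

120.01


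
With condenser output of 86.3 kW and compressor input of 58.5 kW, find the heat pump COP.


COP_hp = Q_cond / W
COP_hp = 86.3 / 58.5
COP_hp = 1.475

1.475


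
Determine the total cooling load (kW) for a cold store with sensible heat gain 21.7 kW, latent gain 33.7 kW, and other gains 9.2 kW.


Q_total = Q_s + Q_l + Q_misc
Q_total = 21.7 + 33.7 + 9.2
Q_total = 64.6 kW

64.6


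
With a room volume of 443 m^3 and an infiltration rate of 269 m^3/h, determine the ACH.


ACH = flow / volume
ACH = 269 / 443
ACH = 0.607

0.607


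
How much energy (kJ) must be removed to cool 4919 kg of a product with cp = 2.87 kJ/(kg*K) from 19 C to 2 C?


dT = 19 - (2) = 17 K
Q = m * cp * dT = 4919 * 2.87 * 17
Q = 239998 kJ

239998


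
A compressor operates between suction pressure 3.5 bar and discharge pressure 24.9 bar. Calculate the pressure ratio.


PR = P_high / P_low
PR = 24.9 / 3.5
PR = 7.114

7.114


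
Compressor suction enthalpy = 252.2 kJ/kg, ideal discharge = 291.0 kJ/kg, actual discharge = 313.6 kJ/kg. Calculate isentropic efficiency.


dh_ideal = 291.0 - 252.2 = 38.8 kJ/kg
dh_actual = 313.6 - 252.2 = 61.4 kJ/kg
eta_s = dh_ideal / dh_actual = 38.8 / 61.4
eta_s = 0.6319

0.6319


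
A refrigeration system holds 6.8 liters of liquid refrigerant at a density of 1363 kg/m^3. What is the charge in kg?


Charge = V * rho / 1000
Charge = 6.8 * 1363 / 1000
Charge = 9.27 kg

9.27


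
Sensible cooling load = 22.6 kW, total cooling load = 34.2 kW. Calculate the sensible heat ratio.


SHR = Q_sensible / Q_total
SHR = 22.6 / 34.2
SHR = 0.661

0.661


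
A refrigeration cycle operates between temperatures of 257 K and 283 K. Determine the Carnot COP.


dT = 283 - 257 = 26 K
COP_carnot = T_cold / dT = 257 / 26
COP_carnot = 9.885

9.885


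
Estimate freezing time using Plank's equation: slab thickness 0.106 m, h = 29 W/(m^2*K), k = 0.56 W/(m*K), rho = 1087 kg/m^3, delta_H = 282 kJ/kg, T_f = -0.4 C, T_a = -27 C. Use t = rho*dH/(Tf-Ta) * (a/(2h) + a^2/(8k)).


dT = -0.4 - (-27) = 26.6 K
term1 = a/(2h) = 0.106/(2*29) = 0.001827586207
term2 = a^2/(8k) = 0.106^2/(8*0.56) = 0.002508035714
t = rho*dH*1000/dT * (term1 + term2)
t = 1087*282*1000/26.6 * (0.001827586207 + 0.002508035714)
t = 49963 s

49963


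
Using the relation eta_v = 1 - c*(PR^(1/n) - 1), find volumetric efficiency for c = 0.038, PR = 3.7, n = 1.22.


PR^(1/n) = 3.7^(1/1.22) = 2.92239636
eta_v = 1 - 0.038 * (2.92239636 - 1)
eta_v = 0.9269

0.9269


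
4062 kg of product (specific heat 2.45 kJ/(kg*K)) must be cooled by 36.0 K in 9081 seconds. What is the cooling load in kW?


Q = m * cp * dT / t
Q = 4062 * 2.45 * 36.0 / 9081
Q = 39.453 kW

39.453


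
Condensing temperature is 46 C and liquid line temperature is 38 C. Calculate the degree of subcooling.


Subcooling = T_cond - T_liquid
Subcooling = 46 - 38
Subcooling = 8 K

8


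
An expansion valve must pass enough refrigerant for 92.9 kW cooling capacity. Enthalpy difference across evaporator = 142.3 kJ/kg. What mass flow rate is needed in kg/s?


m_dot = Q / dh
m_dot = 92.9 / 142.3
m_dot = 0.6528 kg/s

0.6528


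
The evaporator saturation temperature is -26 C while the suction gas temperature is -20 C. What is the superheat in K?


Superheat = T_suction - T_evap
Superheat = -20 - (-26)
Superheat = 6 K

6


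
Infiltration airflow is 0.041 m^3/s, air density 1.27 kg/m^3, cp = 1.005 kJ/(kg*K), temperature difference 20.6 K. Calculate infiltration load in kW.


Q = V_dot * rho * cp * dT
Q = 0.041 * 1.27 * 1.005 * 20.6
Q = 1.078 kW

1.078


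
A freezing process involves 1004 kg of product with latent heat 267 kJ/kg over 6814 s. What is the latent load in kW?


Q_lat = m * h_fg / t
Q_lat = 1004 * 267 / 6814
Q_lat = 39.34 kW

39.34


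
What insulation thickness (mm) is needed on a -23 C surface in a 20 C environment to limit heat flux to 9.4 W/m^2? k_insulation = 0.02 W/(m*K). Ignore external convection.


dT = 20 - (-23) = 43 K
thickness = k * dT / q_max * 1000
thickness = 0.02 * 43 / 9.4 * 1000
thickness = 91.5 mm

91.5


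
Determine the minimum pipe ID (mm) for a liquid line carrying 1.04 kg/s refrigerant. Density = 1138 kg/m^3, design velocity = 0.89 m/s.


A = m_dot / (rho * v) = 1.04 / (1138 * 0.89) = 0.001026835963 m^2
d = sqrt(4*A/pi) * 1000
d = 36.2 mm

36.2


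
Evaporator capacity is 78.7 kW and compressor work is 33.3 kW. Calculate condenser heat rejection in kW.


Q_cond = Q_evap + W
Q_cond = 78.7 + 33.3
Q_cond = 112.0 kW

112.0


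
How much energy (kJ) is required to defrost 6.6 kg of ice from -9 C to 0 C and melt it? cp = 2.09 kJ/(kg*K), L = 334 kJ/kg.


Sensible heat = cp * dT = 2.09 * 9 = 18.81 kJ/kg
Total per kg = 18.81 + 334 = 352.81 kJ/kg
Q = m * total = 6.6 * 352.81
Q = 2328.5 kJ

2328.5


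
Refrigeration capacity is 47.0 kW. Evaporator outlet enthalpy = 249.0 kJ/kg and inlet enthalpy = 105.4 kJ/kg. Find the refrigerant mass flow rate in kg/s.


dh = 249.0 - 105.4 = 143.6 kJ/kg
m_dot = Q / dh = 47.0 / 143.6 = 0.3273 kg/s

0.3273


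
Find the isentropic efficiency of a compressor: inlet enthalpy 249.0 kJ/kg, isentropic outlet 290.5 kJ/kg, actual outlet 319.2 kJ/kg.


dh_ideal = 290.5 - 249.0 = 41.5 kJ/kg
dh_actual = 319.2 - 249.0 = 70.2 kJ/kg
eta_s = dh_ideal / dh_actual = 41.5 / 70.2
eta_s = 0.5912

0.5912


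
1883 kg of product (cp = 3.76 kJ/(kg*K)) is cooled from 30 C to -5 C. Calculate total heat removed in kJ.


dT = 30 - (-5) = 35 K
Q = m * cp * dT = 1883 * 3.76 * 35
Q = 247803 kJ

247803


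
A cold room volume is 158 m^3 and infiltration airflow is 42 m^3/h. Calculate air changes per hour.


ACH = flow / volume
ACH = 42 / 158
ACH = 0.266

0.266


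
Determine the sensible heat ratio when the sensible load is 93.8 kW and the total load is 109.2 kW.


SHR = Q_sensible / Q_total
SHR = 93.8 / 109.2
SHR = 0.859

0.859


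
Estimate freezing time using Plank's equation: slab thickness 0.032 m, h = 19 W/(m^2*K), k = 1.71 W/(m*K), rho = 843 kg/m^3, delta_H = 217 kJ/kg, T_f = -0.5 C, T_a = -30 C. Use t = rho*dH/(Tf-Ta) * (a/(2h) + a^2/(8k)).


dT = -0.5 - (-30) = 29.5 K
term1 = a/(2h) = 0.032/(2*19) = 0.0008421052632
term2 = a^2/(8k) = 0.032^2/(8*1.71) = 0.00007485380117
t = rho*dH*1000/dT * (term1 + term2)
t = 843*217*1000/29.5 * (0.0008421052632 + 0.00007485380117)
t = 5686 s

5686


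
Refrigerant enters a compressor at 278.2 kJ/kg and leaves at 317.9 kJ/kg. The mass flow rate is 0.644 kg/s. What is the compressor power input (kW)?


dh = 317.9 - 278.2 = 39.7 kJ/kg
W = m_dot * dh = 0.644 * 39.7 = 25.57 kW

25.57


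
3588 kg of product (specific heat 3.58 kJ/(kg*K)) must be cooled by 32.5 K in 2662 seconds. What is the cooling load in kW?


Q = m * cp * dT / t
Q = 3588 * 3.58 * 32.5 / 2662
Q = 156.823 kW

156.823


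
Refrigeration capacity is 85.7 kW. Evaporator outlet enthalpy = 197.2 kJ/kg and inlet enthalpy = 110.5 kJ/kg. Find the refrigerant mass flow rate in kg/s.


dh = 197.2 - 110.5 = 86.7 kJ/kg
m_dot = Q / dh = 85.7 / 86.7 = 0.9885 kg/s

0.9885


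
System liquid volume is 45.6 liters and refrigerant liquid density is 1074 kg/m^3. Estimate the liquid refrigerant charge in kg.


Charge = V * rho / 1000
Charge = 45.6 * 1074 / 1000
Charge = 48.97 kg

48.97


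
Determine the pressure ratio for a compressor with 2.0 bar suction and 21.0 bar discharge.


PR = P_high / P_low
PR = 21.0 / 2.0
PR = 10.5

10.5


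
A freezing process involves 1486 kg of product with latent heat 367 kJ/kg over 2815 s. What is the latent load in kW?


Q_lat = m * h_fg / t
Q_lat = 1486 * 367 / 2815
Q_lat = 193.73 kW

193.73


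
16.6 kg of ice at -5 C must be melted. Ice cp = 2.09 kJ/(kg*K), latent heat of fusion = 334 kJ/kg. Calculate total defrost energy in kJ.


Sensible heat = cp * dT = 2.09 * 5 = 10.45 kJ/kg
Total per kg = 10.45 + 334 = 344.45 kJ/kg
Q = m * total = 16.6 * 344.45
Q = 5717.9 kJ

5717.9


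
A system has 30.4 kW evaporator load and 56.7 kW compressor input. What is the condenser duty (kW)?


Q_cond = Q_evap + W
Q_cond = 30.4 + 56.7
Q_cond = 87.1 kW

87.1


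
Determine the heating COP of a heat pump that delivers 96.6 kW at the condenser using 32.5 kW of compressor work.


COP_hp = Q_cond / W
COP_hp = 96.6 / 32.5
COP_hp = 2.972

2.972


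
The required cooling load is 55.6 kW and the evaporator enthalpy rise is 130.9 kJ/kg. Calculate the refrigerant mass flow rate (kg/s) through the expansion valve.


m_dot = Q / dh
m_dot = 55.6 / 130.9
m_dot = 0.4248 kg/s

0.4248


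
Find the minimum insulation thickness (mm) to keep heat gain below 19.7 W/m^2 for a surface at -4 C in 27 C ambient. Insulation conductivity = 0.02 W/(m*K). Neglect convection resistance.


dT = 27 - (-4) = 31 K
thickness = k * dT / q_max * 1000
thickness = 0.02 * 31 / 19.7 * 1000
thickness = 31.5 mm

31.5


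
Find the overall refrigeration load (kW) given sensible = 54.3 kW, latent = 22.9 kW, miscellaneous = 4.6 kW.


Q_total = Q_s + Q_l + Q_misc
Q_total = 54.3 + 22.9 + 4.6
Q_total = 81.8 kW

81.8


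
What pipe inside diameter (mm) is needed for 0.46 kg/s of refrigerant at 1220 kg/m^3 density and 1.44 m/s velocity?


A = m_dot / (rho * v) = 0.46 / (1220 * 1.44) = 0.0002618397086 m^2
d = sqrt(4*A/pi) * 1000
d = 18.3 mm

18.3


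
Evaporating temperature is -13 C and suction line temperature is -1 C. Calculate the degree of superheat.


Superheat = T_suction - T_evap
Superheat = -1 - (-13)
Superheat = 12 K

12


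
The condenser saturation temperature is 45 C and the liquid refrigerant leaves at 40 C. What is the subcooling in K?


Subcooling = T_cond - T_liquid
Subcooling = 45 - 40
Subcooling = 5 K

5


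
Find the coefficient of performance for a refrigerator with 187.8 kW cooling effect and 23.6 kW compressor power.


COP = Q_evap / W
COP = 187.8 / 23.6
COP = 7.958

7.958


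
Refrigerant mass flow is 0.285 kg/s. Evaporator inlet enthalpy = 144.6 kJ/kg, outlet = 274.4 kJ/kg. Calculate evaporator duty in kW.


dh = 274.4 - 144.6 = 129.8 kJ/kg
Q_evap = m_dot * dh = 0.285 * 129.8
Q_evap = 36.99 kW

36.99


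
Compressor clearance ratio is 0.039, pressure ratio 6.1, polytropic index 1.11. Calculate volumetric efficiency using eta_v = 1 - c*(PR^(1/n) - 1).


PR^(1/n) = 6.1^(1/1.11) = 5.09922712
eta_v = 1 - 0.039 * (5.09922712 - 1)
eta_v = 0.8401

0.8401


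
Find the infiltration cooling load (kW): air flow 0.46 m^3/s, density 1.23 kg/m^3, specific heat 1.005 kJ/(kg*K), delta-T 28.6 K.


Q = V_dot * rho * cp * dT
Q = 0.46 * 1.23 * 1.005 * 28.6
Q = 16.263 kW

16.263


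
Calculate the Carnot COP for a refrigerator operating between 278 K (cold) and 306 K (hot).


dT = 306 - 278 = 28 K
COP_carnot = T_cold / dT = 278 / 28
COP_carnot = 9.929

9.929


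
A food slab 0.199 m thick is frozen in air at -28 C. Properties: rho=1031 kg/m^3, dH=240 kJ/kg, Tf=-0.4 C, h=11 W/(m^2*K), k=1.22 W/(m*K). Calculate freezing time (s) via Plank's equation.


dT = -0.4 - (-28) = 27.6 K
term1 = a/(2h) = 0.199/(2*11) = 0.009045454545
term2 = a^2/(8k) = 0.199^2/(8*1.22) = 0.004057479508
t = rho*dH*1000/dT * (term1 + term2)
t = 1031*240*1000/27.6 * (0.009045454545 + 0.004057479508)
t = 117471 s

117471


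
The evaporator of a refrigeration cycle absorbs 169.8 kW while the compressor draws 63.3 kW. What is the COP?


COP = Q_evap / W
COP = 169.8 / 63.3
COP = 2.682

2.682


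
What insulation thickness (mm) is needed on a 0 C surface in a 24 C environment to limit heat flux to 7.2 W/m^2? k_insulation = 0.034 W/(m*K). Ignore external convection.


dT = 24 - (0) = 24 K
thickness = k * dT / q_max * 1000
thickness = 0.034 * 24 / 7.2 * 1000
thickness = 113.3 mm

113.3


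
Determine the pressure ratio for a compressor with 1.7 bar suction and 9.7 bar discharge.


PR = P_high / P_low
PR = 9.7 / 1.7
PR = 5.706

5.706


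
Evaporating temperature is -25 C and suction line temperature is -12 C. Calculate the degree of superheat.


Superheat = T_suction - T_evap
Superheat = -12 - (-25)
Superheat = 13 K

13


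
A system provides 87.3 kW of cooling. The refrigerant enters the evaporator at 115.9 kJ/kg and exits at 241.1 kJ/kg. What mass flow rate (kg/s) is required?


dh = 241.1 - 115.9 = 125.2 kJ/kg
m_dot = Q / dh = 87.3 / 125.2 = 0.6973 kg/s

0.6973


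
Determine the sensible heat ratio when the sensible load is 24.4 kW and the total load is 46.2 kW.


SHR = Q_sensible / Q_total
SHR = 24.4 / 46.2
SHR = 0.528

0.528


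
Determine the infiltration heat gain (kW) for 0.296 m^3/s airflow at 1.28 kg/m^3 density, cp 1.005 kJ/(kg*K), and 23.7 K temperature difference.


Q = V_dot * rho * cp * dT
Q = 0.296 * 1.28 * 1.005 * 23.7
Q = 9.024 kW

9.024


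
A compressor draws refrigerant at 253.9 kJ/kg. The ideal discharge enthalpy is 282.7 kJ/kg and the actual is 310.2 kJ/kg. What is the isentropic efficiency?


dh_ideal = 282.7 - 253.9 = 28.8 kJ/kg
dh_actual = 310.2 - 253.9 = 56.3 kJ/kg
eta_s = dh_ideal / dh_actual = 28.8 / 56.3
eta_s = 0.5115

0.5115


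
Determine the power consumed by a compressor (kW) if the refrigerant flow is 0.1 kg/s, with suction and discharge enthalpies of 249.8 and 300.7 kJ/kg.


dh = 300.7 - 249.8 = 50.9 kJ/kg
W = m_dot * dh = 0.1 * 50.9 = 5.09 kW

5.09


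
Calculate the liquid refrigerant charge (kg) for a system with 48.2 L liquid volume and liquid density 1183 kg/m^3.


Charge = V * rho / 1000
Charge = 48.2 * 1183 / 1000
Charge = 57.02 kg

57.02


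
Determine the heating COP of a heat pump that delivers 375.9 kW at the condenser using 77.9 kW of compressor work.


COP_hp = Q_cond / W
COP_hp = 375.9 / 77.9
COP_hp = 4.825

4.825


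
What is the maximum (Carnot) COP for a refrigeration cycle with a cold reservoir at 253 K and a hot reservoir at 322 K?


dT = 322 - 253 = 69 K
COP_carnot = T_cold / dT = 253 / 69
COP_carnot = 3.667

3.667


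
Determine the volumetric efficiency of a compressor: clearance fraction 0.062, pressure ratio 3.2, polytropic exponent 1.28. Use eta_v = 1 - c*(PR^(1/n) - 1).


PR^(1/n) = 3.2^(1/1.28) = 2.48112372
eta_v = 1 - 0.062 * (2.48112372 - 1)
eta_v = 0.9082

0.9082


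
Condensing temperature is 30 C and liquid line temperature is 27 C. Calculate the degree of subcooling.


Subcooling = T_cond - T_liquid
Subcooling = 30 - 27
Subcooling = 3 K

3


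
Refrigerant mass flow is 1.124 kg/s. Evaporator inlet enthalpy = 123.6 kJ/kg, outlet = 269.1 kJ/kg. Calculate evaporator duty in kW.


dh = 269.1 - 123.6 = 145.5 kJ/kg
Q_evap = m_dot * dh = 1.124 * 145.5
Q_evap = 163.54 kW

163.54


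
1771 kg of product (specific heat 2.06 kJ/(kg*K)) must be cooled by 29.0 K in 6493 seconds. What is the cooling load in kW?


Q = m * cp * dT / t
Q = 1771 * 2.06 * 29.0 / 6493
Q = 16.294 kW

16.294


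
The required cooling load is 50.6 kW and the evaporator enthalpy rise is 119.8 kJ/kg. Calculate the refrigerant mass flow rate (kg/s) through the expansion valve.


m_dot = Q / dh
m_dot = 50.6 / 119.8
m_dot = 0.4224 kg/s

0.4224


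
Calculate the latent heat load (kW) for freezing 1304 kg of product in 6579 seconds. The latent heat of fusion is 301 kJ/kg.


Q_lat = m * h_fg / t
Q_lat = 1304 * 301 / 6579
Q_lat = 59.66 kW

59.66


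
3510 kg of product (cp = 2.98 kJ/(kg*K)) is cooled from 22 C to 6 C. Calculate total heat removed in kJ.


dT = 22 - (6) = 16 K
Q = m * cp * dT = 3510 * 2.98 * 16
Q = 167357 kJ

167357


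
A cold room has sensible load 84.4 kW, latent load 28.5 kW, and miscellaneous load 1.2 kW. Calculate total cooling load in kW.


Q_total = Q_s + Q_l + Q_misc
Q_total = 84.4 + 28.5 + 1.2
Q_total = 114.1 kW

114.1


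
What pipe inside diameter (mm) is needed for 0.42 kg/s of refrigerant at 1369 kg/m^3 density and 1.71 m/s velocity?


A = m_dot / (rho * v) = 0.42 / (1369 * 1.71) = 0.0001794112747 m^2
d = sqrt(4*A/pi) * 1000
d = 15.1 mm

15.1


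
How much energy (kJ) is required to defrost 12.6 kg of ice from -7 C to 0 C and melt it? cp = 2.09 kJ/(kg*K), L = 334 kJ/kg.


Sensible heat = cp * dT = 2.09 * 7 = 14.63 kJ/kg
Total per kg = 14.63 + 334 = 348.63 kJ/kg
Q = m * total = 12.6 * 348.63
Q = 4392.7 kJ

4392.7


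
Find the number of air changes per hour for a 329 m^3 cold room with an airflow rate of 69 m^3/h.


ACH = flow / volume
ACH = 69 / 329
ACH = 0.21

0.21


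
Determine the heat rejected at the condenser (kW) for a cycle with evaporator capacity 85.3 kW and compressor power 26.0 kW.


Q_cond = Q_evap + W
Q_cond = 85.3 + 26.0
Q_cond = 111.3 kW

111.3


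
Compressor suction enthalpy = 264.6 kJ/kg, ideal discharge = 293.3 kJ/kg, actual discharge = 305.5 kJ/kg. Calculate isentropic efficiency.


dh_ideal = 293.3 - 264.6 = 28.7 kJ/kg
dh_actual = 305.5 - 264.6 = 40.9 kJ/kg
eta_s = dh_ideal / dh_actual = 28.7 / 40.9
eta_s = 0.7017

0.7017


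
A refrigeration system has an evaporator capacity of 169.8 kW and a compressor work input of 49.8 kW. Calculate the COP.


COP = Q_evap / W
COP = 169.8 / 49.8
COP = 3.41

3.41


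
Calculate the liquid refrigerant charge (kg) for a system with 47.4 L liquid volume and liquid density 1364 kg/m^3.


Charge = V * rho / 1000
Charge = 47.4 * 1364 / 1000
Charge = 64.65 kg

64.65


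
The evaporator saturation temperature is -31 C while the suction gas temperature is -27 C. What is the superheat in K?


Superheat = T_suction - T_evap
Superheat = -27 - (-31)
Superheat = 4 K

4


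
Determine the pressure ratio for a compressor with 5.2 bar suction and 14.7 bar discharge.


PR = P_high / P_low
PR = 14.7 / 5.2
PR = 2.827

2.827


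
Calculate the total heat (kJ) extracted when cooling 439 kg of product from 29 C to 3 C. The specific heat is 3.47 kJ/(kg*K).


dT = 29 - (3) = 26 K
Q = m * cp * dT = 439 * 3.47 * 26
Q = 39607 kJ

39607


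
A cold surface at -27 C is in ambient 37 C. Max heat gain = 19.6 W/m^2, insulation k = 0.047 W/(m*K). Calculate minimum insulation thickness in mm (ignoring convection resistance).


dT = 37 - (-27) = 64 K
thickness = k * dT / q_max * 1000
thickness = 0.047 * 64 / 19.6 * 1000
thickness = 153.5 mm

153.5


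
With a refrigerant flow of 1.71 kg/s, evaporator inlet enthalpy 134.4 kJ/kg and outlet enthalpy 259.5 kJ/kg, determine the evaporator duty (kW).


dh = 259.5 - 134.4 = 125.1 kJ/kg
Q_evap = m_dot * dh = 1.71 * 125.1
Q_evap = 213.92 kW

213.92


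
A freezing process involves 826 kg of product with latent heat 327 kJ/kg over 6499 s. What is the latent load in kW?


Q_lat = m * h_fg / t
Q_lat = 826 * 327 / 6499
Q_lat = 41.56 kW

41.56


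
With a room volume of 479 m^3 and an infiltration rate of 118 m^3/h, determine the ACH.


ACH = flow / volume
ACH = 118 / 479
ACH = 0.246

0.246


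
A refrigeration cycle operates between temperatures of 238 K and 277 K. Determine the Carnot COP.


dT = 277 - 238 = 39 K
COP_carnot = T_cold / dT = 238 / 39
COP_carnot = 6.103

6.103


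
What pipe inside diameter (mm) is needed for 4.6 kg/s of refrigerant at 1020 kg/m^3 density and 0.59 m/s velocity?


A = m_dot / (rho * v) = 4.6 / (1020 * 0.59) = 0.00764373546 m^2
d = sqrt(4*A/pi) * 1000
d = 98.7 mm

98.7


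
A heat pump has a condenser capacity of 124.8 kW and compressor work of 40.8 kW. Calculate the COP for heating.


COP_hp = Q_cond / W
COP_hp = 124.8 / 40.8
COP_hp = 3.059

3.059


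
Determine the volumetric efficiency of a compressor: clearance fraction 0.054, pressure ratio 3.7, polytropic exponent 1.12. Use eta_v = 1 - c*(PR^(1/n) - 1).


PR^(1/n) = 3.7^(1/1.12) = 3.2160513
eta_v = 1 - 0.054 * (3.2160513 - 1)
eta_v = 0.8803

0.8803


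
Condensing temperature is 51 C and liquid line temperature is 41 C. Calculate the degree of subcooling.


Subcooling = T_cond - T_liquid
Subcooling = 51 - 41
Subcooling = 10 K

10


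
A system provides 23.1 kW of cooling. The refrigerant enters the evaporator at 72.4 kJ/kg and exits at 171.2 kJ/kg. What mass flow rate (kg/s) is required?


dh = 171.2 - 72.4 = 98.8 kJ/kg
m_dot = Q / dh = 23.1 / 98.8 = 0.2338 kg/s

0.2338


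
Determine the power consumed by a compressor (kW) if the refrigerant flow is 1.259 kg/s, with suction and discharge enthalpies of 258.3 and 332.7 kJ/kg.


dh = 332.7 - 258.3 = 74.4 kJ/kg
W = m_dot * dh = 1.259 * 74.4 = 93.67 kW

93.67


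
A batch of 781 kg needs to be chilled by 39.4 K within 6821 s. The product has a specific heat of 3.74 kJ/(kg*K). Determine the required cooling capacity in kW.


Q = m * cp * dT / t
Q = 781 * 3.74 * 39.4 / 6821
Q = 16.872 kW

16.872


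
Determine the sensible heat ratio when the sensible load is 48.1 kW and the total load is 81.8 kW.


SHR = Q_sensible / Q_total
SHR = 48.1 / 81.8
SHR = 0.588

0.588


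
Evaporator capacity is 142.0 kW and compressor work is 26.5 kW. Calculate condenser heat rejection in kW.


Q_cond = Q_evap + W
Q_cond = 142.0 + 26.5
Q_cond = 168.5 kW

168.5


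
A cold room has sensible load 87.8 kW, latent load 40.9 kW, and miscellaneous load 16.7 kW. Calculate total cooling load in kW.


Q_total = Q_s + Q_l + Q_misc
Q_total = 87.8 + 40.9 + 16.7
Q_total = 145.4 kW

145.4


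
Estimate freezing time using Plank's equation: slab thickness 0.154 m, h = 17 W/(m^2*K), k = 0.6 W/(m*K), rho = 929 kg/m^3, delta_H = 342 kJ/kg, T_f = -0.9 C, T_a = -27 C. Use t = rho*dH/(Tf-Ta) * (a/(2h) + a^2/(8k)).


dT = -0.9 - (-27) = 26.1 K
term1 = a/(2h) = 0.154/(2*17) = 0.004529411765
term2 = a^2/(8k) = 0.154^2/(8*0.6) = 0.004940833333
t = rho*dH*1000/dT * (term1 + term2)
t = 929*342*1000/26.1 * (0.004529411765 + 0.004940833333)
t = 115282 s

115282


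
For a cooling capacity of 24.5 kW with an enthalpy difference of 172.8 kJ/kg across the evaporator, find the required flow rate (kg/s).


m_dot = Q / dh
m_dot = 24.5 / 172.8
m_dot = 0.1418 kg/s

0.1418


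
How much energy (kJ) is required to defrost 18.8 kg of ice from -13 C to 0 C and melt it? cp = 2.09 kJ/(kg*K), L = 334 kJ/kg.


Sensible heat = cp * dT = 2.09 * 13 = 27.17 kJ/kg
Total per kg = 27.17 + 334 = 361.17 kJ/kg
Q = m * total = 18.8 * 361.17
Q = 6790.0 kJ

6790.0


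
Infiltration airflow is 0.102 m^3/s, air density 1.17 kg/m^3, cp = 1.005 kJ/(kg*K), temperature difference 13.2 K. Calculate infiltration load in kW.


Q = V_dot * rho * cp * dT
Q = 0.102 * 1.17 * 1.005 * 13.2
Q = 1.583 kW

1.583


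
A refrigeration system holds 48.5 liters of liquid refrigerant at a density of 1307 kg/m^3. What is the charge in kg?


Charge = V * rho / 1000
Charge = 48.5 * 1307 / 1000
Charge = 63.39 kg

63.39


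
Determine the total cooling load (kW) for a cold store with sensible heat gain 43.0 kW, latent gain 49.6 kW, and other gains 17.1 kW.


Q_total = Q_s + Q_l + Q_misc
Q_total = 43.0 + 49.6 + 17.1
Q_total = 109.7 kW

109.7


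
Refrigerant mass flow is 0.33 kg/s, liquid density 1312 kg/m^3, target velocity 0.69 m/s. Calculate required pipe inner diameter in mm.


A = m_dot / (rho * v) = 0.33 / (1312 * 0.69) = 0.0003645281018 m^2
d = sqrt(4*A/pi) * 1000
d = 21.5 mm

21.5


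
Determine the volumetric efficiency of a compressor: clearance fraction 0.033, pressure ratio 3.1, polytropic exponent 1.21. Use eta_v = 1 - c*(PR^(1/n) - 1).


PR^(1/n) = 3.1^(1/1.21) = 2.54732316
eta_v = 1 - 0.033 * (2.54732316 - 1)
eta_v = 0.9489

0.9489


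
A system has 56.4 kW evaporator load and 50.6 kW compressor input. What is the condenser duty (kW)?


Q_cond = Q_evap + W
Q_cond = 56.4 + 50.6
Q_cond = 107.0 kW

107.0


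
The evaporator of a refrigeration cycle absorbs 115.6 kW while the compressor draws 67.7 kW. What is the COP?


COP = Q_evap / W
COP = 115.6 / 67.7
COP = 1.708

1.708


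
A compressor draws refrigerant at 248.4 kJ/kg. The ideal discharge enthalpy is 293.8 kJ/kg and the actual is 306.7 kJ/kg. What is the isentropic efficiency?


dh_ideal = 293.8 - 248.4 = 45.4 kJ/kg
dh_actual = 306.7 - 248.4 = 58.3 kJ/kg
eta_s = dh_ideal / dh_actual = 45.4 / 58.3
eta_s = 0.7787

0.7787


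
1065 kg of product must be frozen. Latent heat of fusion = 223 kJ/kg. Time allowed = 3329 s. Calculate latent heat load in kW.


Q_lat = m * h_fg / t
Q_lat = 1065 * 223 / 3329
Q_lat = 71.34 kW

71.34


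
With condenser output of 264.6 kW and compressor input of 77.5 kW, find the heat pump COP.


COP_hp = Q_cond / W
COP_hp = 264.6 / 77.5
COP_hp = 3.414

3.414


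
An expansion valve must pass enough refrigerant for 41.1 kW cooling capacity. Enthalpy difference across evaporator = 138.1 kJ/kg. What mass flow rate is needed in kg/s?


m_dot = Q / dh
m_dot = 41.1 / 138.1
m_dot = 0.2976 kg/s

0.2976


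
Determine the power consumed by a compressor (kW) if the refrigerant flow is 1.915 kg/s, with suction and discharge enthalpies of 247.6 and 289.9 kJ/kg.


dh = 289.9 - 247.6 = 42.3 kJ/kg
W = m_dot * dh = 1.915 * 42.3 = 81.0 kW

81.0


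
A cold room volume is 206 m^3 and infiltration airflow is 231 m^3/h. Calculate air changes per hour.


ACH = flow / volume
ACH = 231 / 206
ACH = 1.121

1.121


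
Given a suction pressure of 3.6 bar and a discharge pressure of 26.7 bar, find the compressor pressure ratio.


PR = P_high / P_low
PR = 26.7 / 3.6
PR = 7.417

7.417


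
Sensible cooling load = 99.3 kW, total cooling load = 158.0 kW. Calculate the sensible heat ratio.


SHR = Q_sensible / Q_total
SHR = 99.3 / 158.0
SHR = 0.628

0.628


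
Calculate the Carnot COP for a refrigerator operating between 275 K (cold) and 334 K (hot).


dT = 334 - 275 = 59 K
COP_carnot = T_cold / dT = 275 / 59
COP_carnot = 4.661

4.661


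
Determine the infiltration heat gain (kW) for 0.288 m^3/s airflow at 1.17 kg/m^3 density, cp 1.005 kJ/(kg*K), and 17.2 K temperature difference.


Q = V_dot * rho * cp * dT
Q = 0.288 * 1.17 * 1.005 * 17.2
Q = 5.825 kW

5.825


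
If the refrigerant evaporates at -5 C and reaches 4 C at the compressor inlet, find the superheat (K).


Superheat = T_suction - T_evap
Superheat = 4 - (-5)
Superheat = 9 K

9


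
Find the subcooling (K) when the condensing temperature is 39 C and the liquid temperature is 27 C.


Subcooling = T_cond - T_liquid
Subcooling = 39 - 27
Subcooling = 12 K

12


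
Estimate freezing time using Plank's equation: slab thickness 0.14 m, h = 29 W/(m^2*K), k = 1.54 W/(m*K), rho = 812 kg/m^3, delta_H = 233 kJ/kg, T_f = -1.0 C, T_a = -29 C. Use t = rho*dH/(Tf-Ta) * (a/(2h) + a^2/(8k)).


dT = -1.0 - (-29) = 28.0 K
term1 = a/(2h) = 0.14/(2*29) = 0.002413793103
term2 = a^2/(8k) = 0.14^2/(8*1.54) = 0.001590909091
t = rho*dH*1000/dT * (term1 + term2)
t = 812*233*1000/28.0 * (0.002413793103 + 0.001590909091)
t = 27060 s

27060


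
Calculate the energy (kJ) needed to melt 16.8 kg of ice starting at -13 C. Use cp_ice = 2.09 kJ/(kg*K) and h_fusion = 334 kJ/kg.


Sensible heat = cp * dT = 2.09 * 13 = 27.17 kJ/kg
Total per kg = 27.17 + 334 = 361.17 kJ/kg
Q = m * total = 16.8 * 361.17
Q = 6067.7 kJ

6067.7


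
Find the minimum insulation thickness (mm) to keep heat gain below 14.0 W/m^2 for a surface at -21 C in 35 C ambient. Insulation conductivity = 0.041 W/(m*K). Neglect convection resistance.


dT = 35 - (-21) = 56 K
thickness = k * dT / q_max * 1000
thickness = 0.041 * 56 / 14.0 * 1000
thickness = 164.0 mm

164.0


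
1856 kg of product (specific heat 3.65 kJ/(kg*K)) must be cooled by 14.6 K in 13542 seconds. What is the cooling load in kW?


Q = m * cp * dT / t
Q = 1856 * 3.65 * 14.6 / 13542
Q = 7.304 kW

7.304


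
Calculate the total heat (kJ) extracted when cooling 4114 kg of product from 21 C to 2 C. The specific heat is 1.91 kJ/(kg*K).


dT = 21 - (2) = 19 K
Q = m * cp * dT = 4114 * 1.91 * 19
Q = 149297 kJ

149297


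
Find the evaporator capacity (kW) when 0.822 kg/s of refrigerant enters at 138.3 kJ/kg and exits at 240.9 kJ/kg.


dh = 240.9 - 138.3 = 102.6 kJ/kg
Q_evap = m_dot * dh = 0.822 * 102.6
Q_evap = 84.34 kW

84.34


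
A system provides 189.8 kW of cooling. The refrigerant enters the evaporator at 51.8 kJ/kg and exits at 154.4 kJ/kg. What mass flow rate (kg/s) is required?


dh = 154.4 - 51.8 = 102.6 kJ/kg
m_dot = Q / dh = 189.8 / 102.6 = 1.8499 kg/s

1.8499


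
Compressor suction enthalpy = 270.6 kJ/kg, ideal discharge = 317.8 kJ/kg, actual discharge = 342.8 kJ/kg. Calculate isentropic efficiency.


dh_ideal = 317.8 - 270.6 = 47.2 kJ/kg
dh_actual = 342.8 - 270.6 = 72.2 kJ/kg
eta_s = dh_ideal / dh_actual = 47.2 / 72.2
eta_s = 0.6537

0.6537


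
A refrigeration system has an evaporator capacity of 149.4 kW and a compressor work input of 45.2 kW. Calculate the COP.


COP = Q_evap / W
COP = 149.4 / 45.2
COP = 3.305

3.305


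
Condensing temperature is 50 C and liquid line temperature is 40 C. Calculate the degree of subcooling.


Subcooling = T_cond - T_liquid
Subcooling = 50 - 40
Subcooling = 10 K

10


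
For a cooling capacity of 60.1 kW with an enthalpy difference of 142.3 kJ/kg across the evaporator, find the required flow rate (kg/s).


m_dot = Q / dh
m_dot = 60.1 / 142.3
m_dot = 0.4223 kg/s

0.4223


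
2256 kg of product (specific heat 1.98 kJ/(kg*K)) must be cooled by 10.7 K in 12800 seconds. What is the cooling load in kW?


Q = m * cp * dT / t
Q = 2256 * 1.98 * 10.7 / 12800
Q = 3.734 kW

3.734


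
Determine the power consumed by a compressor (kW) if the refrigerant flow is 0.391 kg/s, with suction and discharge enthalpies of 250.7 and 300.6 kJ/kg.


dh = 300.6 - 250.7 = 49.9 kJ/kg
W = m_dot * dh = 0.391 * 49.9 = 19.51 kW

19.51


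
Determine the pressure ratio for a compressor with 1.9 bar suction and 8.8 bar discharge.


PR = P_high / P_low
PR = 8.8 / 1.9
PR = 4.632

4.632


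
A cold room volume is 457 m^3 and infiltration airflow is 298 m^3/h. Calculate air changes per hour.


ACH = flow / volume
ACH = 298 / 457
ACH = 0.652

0.652


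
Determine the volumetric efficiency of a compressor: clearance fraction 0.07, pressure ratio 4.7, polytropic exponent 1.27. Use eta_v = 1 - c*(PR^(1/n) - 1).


PR^(1/n) = 4.7^(1/1.27) = 3.38229055
eta_v = 1 - 0.07 * (3.38229055 - 1)
eta_v = 0.8332

0.8332


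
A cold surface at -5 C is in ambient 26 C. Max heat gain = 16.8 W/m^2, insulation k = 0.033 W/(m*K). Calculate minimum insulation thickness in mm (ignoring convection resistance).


dT = 26 - (-5) = 31 K
thickness = k * dT / q_max * 1000
thickness = 0.033 * 31 / 16.8 * 1000
thickness = 60.9 mm

60.9


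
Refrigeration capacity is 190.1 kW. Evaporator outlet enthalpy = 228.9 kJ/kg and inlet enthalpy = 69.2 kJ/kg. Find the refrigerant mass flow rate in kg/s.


dh = 228.9 - 69.2 = 159.7 kJ/kg
m_dot = Q / dh = 190.1 / 159.7 = 1.1904 kg/s

1.1904


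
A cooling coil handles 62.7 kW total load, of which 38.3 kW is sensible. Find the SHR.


SHR = Q_sensible / Q_total
SHR = 38.3 / 62.7
SHR = 0.611

0.611


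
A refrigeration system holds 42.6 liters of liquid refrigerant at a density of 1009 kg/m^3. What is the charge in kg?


Charge = V * rho / 1000
Charge = 42.6 * 1009 / 1000
Charge = 42.98 kg

42.98


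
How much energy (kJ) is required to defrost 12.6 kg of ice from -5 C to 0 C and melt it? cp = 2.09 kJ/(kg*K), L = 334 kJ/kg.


Sensible heat = cp * dT = 2.09 * 5 = 10.45 kJ/kg
Total per kg = 10.45 + 334 = 344.45 kJ/kg
Q = m * total = 12.6 * 344.45
Q = 4340.1 kJ

4340.1


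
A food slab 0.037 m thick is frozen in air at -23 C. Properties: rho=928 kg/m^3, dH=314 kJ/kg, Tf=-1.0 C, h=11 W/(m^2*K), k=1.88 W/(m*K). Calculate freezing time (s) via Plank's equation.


dT = -1.0 - (-23) = 22.0 K
term1 = a/(2h) = 0.037/(2*11) = 0.001681818182
term2 = a^2/(8k) = 0.037^2/(8*1.88) = 0.00009102393617
t = rho*dH*1000/dT * (term1 + term2)
t = 928*314*1000/22.0 * (0.001681818182 + 0.00009102393617)
t = 23481 s

23481


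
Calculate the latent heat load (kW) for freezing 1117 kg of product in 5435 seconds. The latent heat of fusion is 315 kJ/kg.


Q_lat = m * h_fg / t
Q_lat = 1117 * 315 / 5435
Q_lat = 64.74 kW

64.74


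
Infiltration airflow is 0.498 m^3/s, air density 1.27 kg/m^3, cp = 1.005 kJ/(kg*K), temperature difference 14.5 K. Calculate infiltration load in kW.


Q = V_dot * rho * cp * dT
Q = 0.498 * 1.27 * 1.005 * 14.5
Q = 9.217 kW

9.217


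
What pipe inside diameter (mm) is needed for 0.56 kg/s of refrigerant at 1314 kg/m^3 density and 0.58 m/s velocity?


A = m_dot / (rho * v) = 0.56 / (1314 * 0.58) = 0.0007347924211 m^2
d = sqrt(4*A/pi) * 1000
d = 30.6 mm

30.6


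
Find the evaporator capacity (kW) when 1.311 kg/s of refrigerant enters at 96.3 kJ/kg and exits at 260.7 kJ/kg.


dh = 260.7 - 96.3 = 164.4 kJ/kg
Q_evap = m_dot * dh = 1.311 * 164.4
Q_evap = 215.53 kW

215.53


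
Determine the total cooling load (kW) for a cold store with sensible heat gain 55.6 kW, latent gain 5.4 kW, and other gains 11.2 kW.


Q_total = Q_s + Q_l + Q_misc
Q_total = 55.6 + 5.4 + 11.2
Q_total = 72.2 kW

72.2


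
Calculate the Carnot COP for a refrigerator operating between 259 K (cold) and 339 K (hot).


dT = 339 - 259 = 80 K
COP_carnot = T_cold / dT = 259 / 80
COP_carnot = 3.238

3.238


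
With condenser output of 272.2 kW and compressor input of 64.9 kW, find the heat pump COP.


COP_hp = Q_cond / W
COP_hp = 272.2 / 64.9
COP_hp = 4.194

4.194
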